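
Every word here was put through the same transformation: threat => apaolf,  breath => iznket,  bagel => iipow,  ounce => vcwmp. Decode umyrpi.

In threat: t→a is +7, h→p is +8, r→a is +9, e→o is +10 — the shift increases by 1 each position. Each letter shifts forward by (position + 7), i.e. 7, 8, 9, … — the shift grows by one for each successive letter.
Reversing it on umyrpi: u−7=n, m−8=e, y−9=p, r−10=h, p−11=e, i−12=w.

nephew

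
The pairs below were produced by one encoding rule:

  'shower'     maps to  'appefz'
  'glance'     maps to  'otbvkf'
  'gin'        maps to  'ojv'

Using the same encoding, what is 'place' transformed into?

Two shifts are in play — +1 for a/e/i/o/u, +8 for every other letter.
On place: p(cons)+8=x, l(cons)+8=t, a(vowel)+1=b, c(cons)+8=k, e(vowel)+1=f.

xtbkf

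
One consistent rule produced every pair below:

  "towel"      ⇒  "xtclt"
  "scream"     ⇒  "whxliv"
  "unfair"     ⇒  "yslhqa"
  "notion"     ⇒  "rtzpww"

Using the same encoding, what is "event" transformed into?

Each letter shifts forward by (position + 4), i.e. 4, 5, 6, … — the shift grows by one for each successive letter.
For event: e+4=i, v+5=a, e+6=k, n+7=u, t+8=b.

iakub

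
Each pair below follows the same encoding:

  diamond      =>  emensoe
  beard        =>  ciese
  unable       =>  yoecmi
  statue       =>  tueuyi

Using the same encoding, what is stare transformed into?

tuesi

The shift depends on letter class: consonant d→e is +1, but vowel i→m is +4. The rule splits by letter class: vowels +4, consonants +1.
Applying it to stare: s(cons)+1=t, t(cons)+1=u, a(vowel)+4=e, r(cons)+1=s, e(vowel)+4=i.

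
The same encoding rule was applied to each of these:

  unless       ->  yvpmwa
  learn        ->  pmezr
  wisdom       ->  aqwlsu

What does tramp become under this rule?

xzeut

Shifts by position in unless: pos 0: u→y (+4), pos 1: n→v (+8), pos 2: l→p (+4), pos 3: e→m (+8) — repeating every 2. The shifts repeat in a cycle of length 2: positions 0,1,… shift by +4, +8, then the pattern repeats.
On tramp: t+4=x, r+8=z, a+4=e, m+8=u, p+4=t.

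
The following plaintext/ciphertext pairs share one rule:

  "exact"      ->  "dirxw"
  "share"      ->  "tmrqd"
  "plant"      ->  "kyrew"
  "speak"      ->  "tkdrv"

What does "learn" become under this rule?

Treating letters as 0–25, the rule is x ↦ 3x + 17 (mod 26).
Applying it to learn: l(11)→3·11+17≡24=y; e(4)→3·4+17≡3=d; a(0)→3·0+17≡17=r; r(17)→3·17+17≡16=q; n(13)→3·13+17≡4=e (all mod 26).

ydrqe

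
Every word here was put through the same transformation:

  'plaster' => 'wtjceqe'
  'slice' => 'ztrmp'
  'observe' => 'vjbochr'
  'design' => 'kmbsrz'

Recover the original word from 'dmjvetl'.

The shift increases by 1 at each position, starting from +7: 7, 8, 9, ….
Decoding dmjvetl: d−7=w, m−8=e, j−9=a, v−10=l, e−11=t, t−12=h, l−13=y.

wealthy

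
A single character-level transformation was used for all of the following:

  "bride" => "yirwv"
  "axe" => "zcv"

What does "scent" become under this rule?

Each pair mirrors across the alphabet (b↔y, r↔i, i↔r): positions sum to 25. Each letter is replaced by its mirror in the alphabet: a↔z, b↔y, c↔x, and so on (the Atbash cipher).
For scent: s↔h, c↔x, e↔v, n↔m, t↔g.

hxvmg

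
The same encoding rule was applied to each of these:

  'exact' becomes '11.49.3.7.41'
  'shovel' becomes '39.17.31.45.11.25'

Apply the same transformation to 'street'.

39.41.37.11.11.41

The formula is n = 2×(alphabet index, a=1) + 1.
On street: s=19→39, t=20→41, r=18→37, e=5→11, e=5→11, t=20→41.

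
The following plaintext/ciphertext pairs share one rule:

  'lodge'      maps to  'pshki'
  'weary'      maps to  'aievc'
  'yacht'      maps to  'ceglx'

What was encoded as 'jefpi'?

fable

Compare letters: l→p is +4, o→s is +4, d→h is +4 — a constant shift. Every letter moves 4 places later in the alphabet, wrapping around z→a.
Undoing it on jefpi: j−4=f, e−4=a, f−4=b, p−4=l, i−4=e.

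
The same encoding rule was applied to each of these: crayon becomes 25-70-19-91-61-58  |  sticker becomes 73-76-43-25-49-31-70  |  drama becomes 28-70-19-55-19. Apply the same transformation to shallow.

73-40-19-52-52-61-85

c(#3)→25 and r(#18)→70: differences scale by 3, so n = 3·pos + 16. The formula is n = 3×(alphabet index, a=1) + 16.
Applying it to shallow: s=19→73, h=8→40, a=1→19, l=12→52, l=12→52, o=15→61, w=23→85.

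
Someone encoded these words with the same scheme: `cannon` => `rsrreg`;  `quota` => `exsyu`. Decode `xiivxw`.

street

The output letters match the input read backwards, each shifted +4: cannon reversed is nonnac. The word is reversed, then every letter is shifted forward by 4.
Reversing it on xiivxw: shift back: x−4=t, i−4=e, i−4=e, v−4=r, x−4=t, w−4=s → teerts; then reverse → street.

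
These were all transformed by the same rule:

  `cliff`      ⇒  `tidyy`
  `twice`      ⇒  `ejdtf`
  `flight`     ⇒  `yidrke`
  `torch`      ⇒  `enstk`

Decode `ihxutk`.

launch

This is an affine cipher: with a=0,…,z=25, each position x becomes (19x+7) mod 26.
Decoding ihxutk: i(8)→11·(8−7)≡11=l; h(7)→11·(7−7)≡0=a; x(23)→11·(23−7)≡20=u; u(20)→11·(20−7)≡13=n; t(19)→11·(19−7)≡2=c; k(10)→11·(10−7)≡7=h (all mod 26).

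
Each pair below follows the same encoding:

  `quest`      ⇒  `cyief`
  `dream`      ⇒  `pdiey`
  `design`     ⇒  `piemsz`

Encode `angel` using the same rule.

ezsix

The shift depends on letter class: consonant q→c is +12, but vowel u→y is +4. The rule splits by letter class: vowels +4, consonants +12.
On angel: a(vowel)+4=e, n(cons)+12=z, g(cons)+12=s, e(vowel)+4=i, l(cons)+12=x.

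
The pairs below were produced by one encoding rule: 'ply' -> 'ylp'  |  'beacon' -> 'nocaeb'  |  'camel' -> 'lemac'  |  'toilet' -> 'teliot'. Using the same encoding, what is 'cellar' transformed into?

rallec

The output letters match the input read backwards: ply reversed is ylp. The word is simply reversed.
For cellar: reverse → rallec.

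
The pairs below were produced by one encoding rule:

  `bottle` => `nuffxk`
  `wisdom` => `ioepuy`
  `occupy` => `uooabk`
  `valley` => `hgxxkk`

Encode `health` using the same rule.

The shift depends on letter class: consonant b→n is +12, but vowel o→u is +6. Vowels shift forward by 6 and consonants shift forward by 12.
Applying it to health: h(cons)+12=t, e(vowel)+6=k, a(vowel)+6=g, l(cons)+12=x, t(cons)+12=f, h(cons)+12=t.

tkgxft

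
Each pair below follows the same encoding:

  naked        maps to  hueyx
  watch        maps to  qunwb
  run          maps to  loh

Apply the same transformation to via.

pcu

Compare letters: n→h is +20, a→u is +20, k→e is +20 — a constant shift. Each letter is shifted forward by 20 in the alphabet (a Caesar shift of +20).
Applying it to via: v+20=p, i+20=c, a+20=u.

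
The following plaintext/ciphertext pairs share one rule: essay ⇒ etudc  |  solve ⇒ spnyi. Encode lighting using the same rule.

In essay: e→e is +0, s→t is +1, s→u is +2, a→d is +3 — the shift increases by 1 each position. Each letter shifts forward by its position index (0, 1, 2, …) — the shift grows by one for each successive letter.
For lighting: l+0=l, i+1=j, g+2=i, h+3=k, t+4=x, i+5=n, n+6=t, g+7=n.

ljikxntn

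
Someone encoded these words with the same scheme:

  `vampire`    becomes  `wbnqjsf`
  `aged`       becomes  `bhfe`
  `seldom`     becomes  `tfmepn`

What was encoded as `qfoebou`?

Every letter moves 1 place later in the alphabet, wrapping around z→a.
Decoding qfoebou: q−1=p, f−1=e, o−1=n, e−1=d, b−1=a, o−1=n, u−1=t.

pendant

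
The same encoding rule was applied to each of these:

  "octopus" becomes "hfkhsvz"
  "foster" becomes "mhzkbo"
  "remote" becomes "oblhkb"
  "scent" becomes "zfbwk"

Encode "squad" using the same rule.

zdvjq

o(14)→h(7) and c(2)→f(5) fit y≡11x+9 (mod 26); the inverse of 11 mod 26 is 19. Each letter's alphabet position (a=0..z=25) is mapped through 11·x+9 mod 26 — an affine cipher.
For squad: s(18)→11·18+9≡25=z; q(16)→11·16+9≡3=d; u(20)→11·20+9≡21=v; a(0)→11·0+9≡9=j; d(3)→11·3+9≡16=q (all mod 26).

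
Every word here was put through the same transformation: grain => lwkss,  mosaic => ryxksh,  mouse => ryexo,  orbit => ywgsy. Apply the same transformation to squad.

xveki

Two shifts are in play — +10 for a/e/i/o/u, +5 for every other letter.
Applying it to squad: s(cons)+5=x, q(cons)+5=v, u(vowel)+10=e, a(vowel)+10=k, d(cons)+5=i.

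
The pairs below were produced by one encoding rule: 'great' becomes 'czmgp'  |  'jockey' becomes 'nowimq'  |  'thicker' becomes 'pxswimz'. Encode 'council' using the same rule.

g(6)→c(2) and r(17)→z(25) fit y≡21x+6 (mod 26); the inverse of 21 mod 26 is 5. This is an affine cipher: with a=0,…,z=25, each position x becomes (21x+6) mod 26.
On council: c(2)→21·2+6≡22=w; o(14)→21·14+6≡14=o; u(20)→21·20+6≡10=k; n(13)→21·13+6≡19=t; c(2)→21·2+6≡22=w; i(8)→21·8+6≡18=s; l(11)→21·11+6≡3=d (all mod 26).

woktwsd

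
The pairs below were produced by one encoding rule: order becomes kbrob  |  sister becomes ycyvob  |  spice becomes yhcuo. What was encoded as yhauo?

space

o(14)→k(10) and r(17)→b(1) fit y≡23x+0 (mod 26); the inverse of 23 mod 26 is 17. Each letter's alphabet position (a=0..z=25) is mapped through 23·x+0 mod 26 — an affine cipher.
Decoding yhauo: y(24)→17·(24−0)≡18=s; h(7)→17·(7−0)≡15=p; a(0)→17·(0−0)≡0=a; u(20)→17·(20−0)≡2=c; o(14)→17·(14−0)≡4=e (all mod 26).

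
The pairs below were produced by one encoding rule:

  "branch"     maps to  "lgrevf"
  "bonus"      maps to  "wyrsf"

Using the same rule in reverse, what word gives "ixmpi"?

elite

The output letters match the input read backwards, each shifted +4: branch reversed is hcnarb. Two steps: reverse the string, then apply a Caesar shift of +4.
Decoding ixmpi: shift back: i−4=e, x−4=t, m−4=i, p−4=l, i−4=e → etile; then reverse → elite.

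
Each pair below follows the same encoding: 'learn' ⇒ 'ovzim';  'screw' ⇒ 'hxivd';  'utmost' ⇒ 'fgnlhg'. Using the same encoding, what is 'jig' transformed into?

qrt

Each pair mirrors across the alphabet (l↔o, e↔v, a↔z): positions sum to 25. This is the alphabet-reversal cipher (Atbash): a becomes z, b becomes y, etc.
For jig: j↔q, i↔r, g↔t.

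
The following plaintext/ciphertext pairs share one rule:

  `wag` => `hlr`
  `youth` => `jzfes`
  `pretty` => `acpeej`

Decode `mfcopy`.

Compare letters: w→h is +11, a→l is +11, g→r is +11 — a constant shift. Every letter moves 11 places later in the alphabet, wrapping around z→a.
Reversing it on mfcopy: m−11=b, f−11=u, c−11=r, o−11=d, p−11=e, y−11=n.

burden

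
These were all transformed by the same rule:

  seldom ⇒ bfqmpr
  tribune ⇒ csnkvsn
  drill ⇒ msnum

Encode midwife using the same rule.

Shifts by position in seldom: pos 0: s→b (+9), pos 1: e→f (+1), pos 2: l→q (+5), pos 3: d→m (+9), pos 4: o→p (+1), pos 5: m→r (+5) — repeating every 3. The shifts repeat in a cycle of length 3: positions 0,1,… shift by +9, +1, +5, then the pattern repeats.
On midwife: m+9=v, i+1=j, d+5=i, w+9=f, i+1=j, f+5=k, e+9=n.

vjifjkn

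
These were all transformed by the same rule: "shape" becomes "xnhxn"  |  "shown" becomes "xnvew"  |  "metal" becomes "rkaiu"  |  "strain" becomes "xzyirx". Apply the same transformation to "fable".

In shape: s→x is +5, h→n is +6, a→h is +7, p→x is +8 — the shift increases by 1 each position. Letter i (0-indexed) is shifted by i+5, so successive shifts are 5, 6, 7, ….
For fable: f+5=k, a+6=g, b+7=i, l+8=t, e+9=n.

kgitn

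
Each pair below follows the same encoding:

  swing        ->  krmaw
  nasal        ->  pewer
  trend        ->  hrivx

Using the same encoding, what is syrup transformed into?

The output letters match the input read backwards, each shifted +4: swing reversed is gniws. Two steps: reverse the string, then apply a Caesar shift of +4.
Applying it to syrup: reverse → purys; then shift: p+4=t, u+4=y, r+4=v, y+4=c, s+4=w.

tyvcw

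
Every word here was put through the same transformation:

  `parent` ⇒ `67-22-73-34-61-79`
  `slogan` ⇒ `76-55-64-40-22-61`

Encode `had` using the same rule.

43-22-31

p(#16)→67 and a(#1)→22: differences scale by 3, so n = 3·pos + 19. Each letter becomes 3×(its alphabet position, a=1..z=26) + 19.
For had: h=8→43, a=1→22, d=4→31.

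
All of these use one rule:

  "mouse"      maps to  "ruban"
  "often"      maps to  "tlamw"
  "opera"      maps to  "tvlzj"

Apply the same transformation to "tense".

ykuan

In mouse: m→r is +5, o→u is +6, u→b is +7, s→a is +8 — the shift increases by 1 each position. The shift increases by 1 at each position, starting from +5: 5, 6, 7, ….
For tense: t+5=y, e+6=k, n+7=u, s+8=a, e+9=n.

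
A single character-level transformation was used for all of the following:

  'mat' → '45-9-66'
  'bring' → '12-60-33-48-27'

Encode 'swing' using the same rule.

m(#13)→45 and a(#1)→9: differences scale by 3, so n = 3·pos + 6. Each letter becomes 3×(its alphabet position, a=1..z=26) + 6.
For swing: s=19→63, w=23→75, i=9→33, n=14→48, g=7→27.

63-75-33-48-27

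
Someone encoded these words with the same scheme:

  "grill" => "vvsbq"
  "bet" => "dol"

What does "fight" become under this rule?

Two steps: reverse the string, then apply a Caesar shift of +10.
For fight: reverse → thgif; then shift: t+10=d, h+10=r, g+10=q, i+10=s, f+10=p.

drqsp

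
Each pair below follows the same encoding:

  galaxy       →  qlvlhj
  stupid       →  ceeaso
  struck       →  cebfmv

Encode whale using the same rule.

gskwo

A repeating key of period 2 is used — shifts +10, +11 over and over.
On whale: w+10=g, h+11=s, a+10=k, l+11=w, e+10=o.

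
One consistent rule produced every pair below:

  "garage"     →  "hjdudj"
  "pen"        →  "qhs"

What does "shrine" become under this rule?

hqlukv

The output letters match the input read backwards, each shifted +3: garage reversed is egarag. Read the word backwards and shift each letter +3.
Applying it to shrine: reverse → enirhs; then shift: e+3=h, n+3=q, i+3=l, r+3=u, h+3=k, s+3=v.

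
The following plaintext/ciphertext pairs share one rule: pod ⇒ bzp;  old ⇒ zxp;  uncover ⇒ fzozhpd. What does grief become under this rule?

The shift depends on letter class: consonant p→b is +12, but vowel o→z is +11. Vowels shift forward by 11 and consonants shift forward by 12.
Applying it to grief: g(cons)+12=s, r(cons)+12=d, i(vowel)+11=t, e(vowel)+11=p, f(cons)+12=r.

sdtpr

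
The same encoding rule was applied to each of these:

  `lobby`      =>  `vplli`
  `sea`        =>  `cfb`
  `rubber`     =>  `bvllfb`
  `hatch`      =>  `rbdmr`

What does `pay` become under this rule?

The rule splits by letter class: vowels +1, consonants +10.
On pay: p(cons)+10=z, a(vowel)+1=b, y(cons)+10=i.

zbi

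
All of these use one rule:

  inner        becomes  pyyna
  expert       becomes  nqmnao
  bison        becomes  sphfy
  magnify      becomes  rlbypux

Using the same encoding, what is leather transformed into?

i(8)→p(15) and n(13)→y(24) fit y≡7x+11 (mod 26); the inverse of 7 mod 26 is 15. Treating letters as 0–25, the rule is x ↦ 7x + 11 (mod 26).
On leather: l(11)→7·11+11≡10=k; e(4)→7·4+11≡13=n; a(0)→7·0+11≡11=l; t(19)→7·19+11≡14=o; h(7)→7·7+11≡8=i; e(4)→7·4+11≡13=n; r(17)→7·17+11≡0=a (all mod 26).

knloina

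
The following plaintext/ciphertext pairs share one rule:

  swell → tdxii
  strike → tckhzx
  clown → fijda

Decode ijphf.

logic

s(18)→t(19) and w(22)→d(3) fit y≡9x+13 (mod 26); the inverse of 9 mod 26 is 3. Treating letters as 0–25, the rule is x ↦ 9x + 13 (mod 26).
Decoding ijphf: i(8)→3·(8−13)≡11=l; j(9)→3·(9−13)≡14=o; p(15)→3·(15−13)≡6=g; h(7)→3·(7−13)≡8=i; f(5)→3·(5−13)≡2=c (all mod 26).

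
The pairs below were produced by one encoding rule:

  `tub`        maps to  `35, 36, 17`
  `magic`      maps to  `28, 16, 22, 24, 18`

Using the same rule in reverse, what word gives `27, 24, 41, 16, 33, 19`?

lizard

t is letter #20 and maps to 35: an offset of 15. Each letter is replaced by its alphabet position (a=1..z=26) + 15.
Decoding 27, 24, 41, 16, 33, 19: 27→(27−15)÷1=12=l, 24→(24−15)÷1=9=i, 41→(41−15)÷1=26=z, 16→(16−15)÷1=1=a, 33→(33−15)÷1=18=r, 19→(19−15)÷1=4=d.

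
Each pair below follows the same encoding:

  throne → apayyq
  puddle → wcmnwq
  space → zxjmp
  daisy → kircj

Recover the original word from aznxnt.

trench

In throne: t→a is +7, h→p is +8, r→a is +9, o→y is +10 — the shift increases by 1 each position. The shift increases by 1 at each position, starting from +7: 7, 8, 9, ….
Decoding aznxnt: a−7=t, z−8=r, n−9=e, x−10=n, n−11=c, t−12=h.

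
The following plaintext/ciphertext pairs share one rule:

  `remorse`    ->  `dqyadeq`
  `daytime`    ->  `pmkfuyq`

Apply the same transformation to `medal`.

yqpmx

Compare letters: r→d is +12, e→q is +12, m→y is +12 — a constant shift. Every letter moves 12 places later in the alphabet, wrapping around z→a.
Applying it to medal: m+12=y, e+12=q, d+12=p, a+12=m, l+12=x.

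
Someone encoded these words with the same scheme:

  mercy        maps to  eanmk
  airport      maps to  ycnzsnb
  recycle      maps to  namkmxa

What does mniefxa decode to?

crumble

m(12)→e(4) and e(4)→a(0) fit y≡7x+24 (mod 26); the inverse of 7 mod 26 is 15. Treating letters as 0–25, the rule is x ↦ 7x + 24 (mod 26).
Decoding mniefxa: m(12)→15·(12−24)≡2=c; n(13)→15·(13−24)≡17=r; i(8)→15·(8−24)≡20=u; e(4)→15·(4−24)≡12=m; f(5)→15·(5−24)≡1=b; x(23)→15·(23−24)≡11=l; a(0)→15·(0−24)≡4=e (all mod 26).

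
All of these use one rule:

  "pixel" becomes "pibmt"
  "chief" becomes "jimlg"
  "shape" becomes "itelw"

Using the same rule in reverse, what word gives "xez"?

The output letters match the input read backwards, each shifted +4: pixel reversed is lexip. The word is reversed, then every letter is shifted forward by 4.
Reversing it on xez: shift back: x−4=t, e−4=a, z−4=v → tav; then reverse → vat.

vat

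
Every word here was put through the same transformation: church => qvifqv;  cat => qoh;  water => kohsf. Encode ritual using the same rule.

fwhioz

Compare letters: c→q is +14, h→v is +14, u→i is +14 — a constant shift. It's a constant shift of +14 (ROT14).
Applying it to ritual: r+14=f, i+14=w, t+14=h, u+14=i, a+14=o, l+14=z.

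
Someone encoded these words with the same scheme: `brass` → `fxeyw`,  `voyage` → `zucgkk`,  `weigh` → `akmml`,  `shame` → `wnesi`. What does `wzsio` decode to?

Shifts by position in brass: pos 0: b→f (+4), pos 1: r→x (+6), pos 2: a→e (+4), pos 3: s→y (+6) — repeating every 2. It's a Vigenère-style cipher with numeric key [4,6]: position i shifts by key[i mod 2].
Undoing it on wzsio: w−4=s, z−6=t, s−4=o, i−6=c, o−4=k.

stock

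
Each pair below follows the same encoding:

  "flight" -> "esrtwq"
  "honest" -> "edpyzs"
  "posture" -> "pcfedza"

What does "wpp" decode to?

eel

The word is reversed, then every letter is shifted forward by 11.
Reversing it on wpp: shift back: w−11=l, p−11=e, p−11=e → lee; then reverse → eel.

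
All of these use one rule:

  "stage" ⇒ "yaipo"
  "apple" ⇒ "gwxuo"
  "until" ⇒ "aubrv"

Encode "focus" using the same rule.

lvkdc

In stage: s→y is +6, t→a is +7, a→i is +8, g→p is +9 — the shift increases by 1 each position. Letter i (0-indexed) is shifted by i+6, so successive shifts are 6, 7, 8, ….
For focus: f+6=l, o+7=v, c+8=k, u+9=d, s+10=c.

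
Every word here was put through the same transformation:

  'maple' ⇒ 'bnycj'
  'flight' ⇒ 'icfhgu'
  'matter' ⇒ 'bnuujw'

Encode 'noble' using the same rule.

Each letter's alphabet position (a=0..z=25) is mapped through 25·x+13 mod 26 — an affine cipher.
On noble: n(13)→25·13+13≡0=a; o(14)→25·14+13≡25=z; b(1)→25·1+13≡12=m; l(11)→25·11+13≡2=c; e(4)→25·4+13≡9=j (all mod 26).

azmcj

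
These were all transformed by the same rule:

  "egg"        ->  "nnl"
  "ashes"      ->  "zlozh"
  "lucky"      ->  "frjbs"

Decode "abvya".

The output letters match the input read backwards, each shifted +7: egg reversed is gge. Two steps: reverse the string, then apply a Caesar shift of +7.
Undoing it on abvya: shift back: a−7=t, b−7=u, v−7=o, y−7=r, a−7=t → tuort; then reverse → trout.

trout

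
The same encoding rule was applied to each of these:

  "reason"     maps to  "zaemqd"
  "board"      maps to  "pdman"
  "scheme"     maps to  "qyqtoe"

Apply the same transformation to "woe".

The output letters match the input read backwards, each shifted +12: reason reversed is nosaer. Read the word backwards and shift each letter +12.
Applying it to woe: reverse → eow; then shift: e+12=q, o+12=a, w+12=i.

qai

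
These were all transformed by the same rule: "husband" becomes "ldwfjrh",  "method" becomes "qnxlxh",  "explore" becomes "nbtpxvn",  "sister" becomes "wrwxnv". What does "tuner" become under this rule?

The shift depends on letter class: consonant h→l is +4, but vowel u→d is +9. Vowels shift forward by 9 and consonants shift forward by 4.
Applying it to tuner: t(cons)+4=x, u(vowel)+9=d, n(cons)+4=r, e(vowel)+9=n, r(cons)+4=v.

xdrnv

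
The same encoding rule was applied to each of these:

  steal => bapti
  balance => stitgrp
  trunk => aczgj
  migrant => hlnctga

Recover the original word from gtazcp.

s(18)→b(1) and t(19)→a(0) fit y≡25x+19 (mod 26); the inverse of 25 mod 26 is 25. This is an affine cipher: with a=0,…,z=25, each position x becomes (25x+19) mod 26.
Decoding gtazcp: g(6)→25·(6−19)≡13=n; t(19)→25·(19−19)≡0=a; a(0)→25·(0−19)≡19=t; z(25)→25·(25−19)≡20=u; c(2)→25·(2−19)≡17=r; p(15)→25·(15−19)≡4=e (all mod 26).

nature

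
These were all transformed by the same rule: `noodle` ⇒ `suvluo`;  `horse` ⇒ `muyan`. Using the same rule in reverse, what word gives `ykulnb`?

In noodle: n→s is +5, o→u is +6, o→v is +7, d→l is +8 — the shift increases by 1 each position. Letter i (0-indexed) is shifted by i+5, so successive shifts are 5, 6, 7, ….
Undoing it on ykulnb: y−5=t, k−6=e, u−7=n, l−8=d, n−9=e, b−10=r.

tender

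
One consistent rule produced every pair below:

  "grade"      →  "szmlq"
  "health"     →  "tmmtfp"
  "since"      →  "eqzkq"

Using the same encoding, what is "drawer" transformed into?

pzmeqz

Shifts by position in grade: pos 0: g→s (+12), pos 1: r→z (+8), pos 2: a→m (+12), pos 3: d→l (+8) — repeating every 2. It's a Vigenère-style cipher with numeric key [12,8]: position i shifts by key[i mod 2].
On drawer: d+12=p, r+8=z, a+12=m, w+8=e, e+12=q, r+8=z.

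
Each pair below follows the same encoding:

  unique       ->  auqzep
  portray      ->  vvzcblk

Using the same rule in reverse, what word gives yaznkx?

In unique: u→a is +6, n→u is +7, i→q is +8, q→z is +9 — the shift increases by 1 each position. Each letter shifts forward by (position + 6), i.e. 6, 7, 8, … — the shift grows by one for each successive letter.
Decoding yaznkx: y−6=s, a−7=t, z−8=r, n−9=e, k−10=a, x−11=m.

stream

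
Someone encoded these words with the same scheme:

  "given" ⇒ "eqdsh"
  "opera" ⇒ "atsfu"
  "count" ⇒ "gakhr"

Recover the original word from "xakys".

g(6)→e(4) and i(8)→q(16) fit y≡19x+20 (mod 26); the inverse of 19 mod 26 is 11. This is an affine cipher: with a=0,…,z=25, each position x becomes (19x+20) mod 26.
Undoing it on xakys: x(23)→11·(23−20)≡7=h; a(0)→11·(0−20)≡14=o; k(10)→11·(10−20)≡20=u; y(24)→11·(24−20)≡18=s; s(18)→11·(18−20)≡4=e (all mod 26).

house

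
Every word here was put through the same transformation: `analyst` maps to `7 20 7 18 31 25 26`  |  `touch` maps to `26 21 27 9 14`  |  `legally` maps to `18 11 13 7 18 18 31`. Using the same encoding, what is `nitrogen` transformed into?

20 15 26 24 21 13 11 20

a is letter #1 and maps to 7: an offset of 6. Each letter is replaced by its alphabet position (a=1..z=26) + 6.
On nitrogen: n=14→20, i=9→15, t=20→26, r=18→24, o=15→21, g=7→13, e=5→11, n=14→20.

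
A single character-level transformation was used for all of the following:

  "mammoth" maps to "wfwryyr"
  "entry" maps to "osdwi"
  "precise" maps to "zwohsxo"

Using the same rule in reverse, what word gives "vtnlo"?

Shifts by position in mammoth: pos 0: m→w (+10), pos 1: a→f (+5), pos 2: m→w (+10), pos 3: m→r (+5) — repeating every 2. The shifts repeat in a cycle of length 2: positions 0,1,… shift by +10, +5, then the pattern repeats.
Undoing it on vtnlo: v−10=l, t−5=o, n−10=d, l−5=g, o−10=e.

lodge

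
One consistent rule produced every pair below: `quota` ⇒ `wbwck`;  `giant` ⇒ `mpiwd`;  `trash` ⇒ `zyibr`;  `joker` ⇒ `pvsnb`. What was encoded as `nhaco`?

Letter i (0-indexed) is shifted by i+6, so successive shifts are 6, 7, 8, ….
Undoing it on nhaco: n−6=h, h−7=a, a−8=s, c−9=t, o−10=e.

haste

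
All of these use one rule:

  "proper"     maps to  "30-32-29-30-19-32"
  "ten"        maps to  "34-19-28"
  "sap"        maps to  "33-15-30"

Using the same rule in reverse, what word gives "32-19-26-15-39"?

relay

The number is (letter's place in the alphabet, a=1) + 14.
Decoding 32-19-26-15-39: 32→(32−14)÷1=18=r, 19→(19−14)÷1=5=e, 26→(26−14)÷1=12=l, 15→(15−14)÷1=1=a, 39→(39−14)÷1=25=y.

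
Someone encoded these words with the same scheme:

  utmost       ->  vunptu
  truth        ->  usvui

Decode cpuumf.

bottle

This is a Caesar cipher with shift 1.
Decoding cpuumf: c−1=b, p−1=o, u−1=t, u−1=t, m−1=l, f−1=e.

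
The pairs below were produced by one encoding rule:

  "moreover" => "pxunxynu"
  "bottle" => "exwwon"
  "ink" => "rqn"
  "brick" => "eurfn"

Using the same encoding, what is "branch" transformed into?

eujqfk

The shift depends on letter class: consonant m→p is +3, but vowel o→x is +9. Vowels shift forward by 9 and consonants shift forward by 3.
On branch: b(cons)+3=e, r(cons)+3=u, a(vowel)+9=j, n(cons)+3=q, c(cons)+3=f, h(cons)+3=k.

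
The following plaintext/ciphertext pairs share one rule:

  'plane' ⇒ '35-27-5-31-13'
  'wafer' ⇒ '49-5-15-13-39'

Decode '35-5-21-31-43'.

paint

p(#16)→35 and l(#12)→27: differences scale by 2, so n = 2·pos + 3. With a=1..z=26, the number is 2·pos + 3.
Undoing it on 35-5-21-31-43: 35→(35−3)÷2=16=p, 5→(5−3)÷2=1=a, 21→(21−3)÷2=9=i, 31→(31−3)÷2=14=n, 43→(43−3)÷2=20=t.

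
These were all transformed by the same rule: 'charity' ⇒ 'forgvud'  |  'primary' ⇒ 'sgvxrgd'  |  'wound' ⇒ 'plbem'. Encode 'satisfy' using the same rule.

nruvnad

c(2)→f(5) and h(7)→o(14) fit y≡7x+17 (mod 26); the inverse of 7 mod 26 is 15. Each letter's alphabet position (a=0..z=25) is mapped through 7·x+17 mod 26 — an affine cipher.
Applying it to satisfy: s(18)→7·18+17≡13=n; a(0)→7·0+17≡17=r; t(19)→7·19+17≡20=u; i(8)→7·8+17≡21=v; s(18)→7·18+17≡13=n; f(5)→7·5+17≡0=a; y(24)→7·24+17≡3=d (all mod 26).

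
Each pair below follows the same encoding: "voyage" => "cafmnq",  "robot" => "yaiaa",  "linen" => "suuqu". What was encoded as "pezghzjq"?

issuance

A repeating key of period 2 is used — shifts +7, +12 over and over.
Reversing it on pezghzjq: p−7=i, e−12=s, z−7=s, g−12=u, h−7=a, z−12=n, j−7=c, q−12=e.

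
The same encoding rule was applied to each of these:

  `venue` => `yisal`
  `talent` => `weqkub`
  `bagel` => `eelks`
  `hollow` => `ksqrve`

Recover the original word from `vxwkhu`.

Each letter shifts forward by (position + 3), i.e. 3, 4, 5, … — the shift grows by one for each successive letter.
Undoing it on vxwkhu: v−3=s, x−4=t, w−5=r, k−6=e, h−7=a, u−8=m.

stream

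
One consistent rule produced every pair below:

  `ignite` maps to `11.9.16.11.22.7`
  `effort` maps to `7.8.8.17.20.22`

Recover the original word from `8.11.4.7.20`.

i is letter #9 and maps to 11: an offset of 2. Letters become their 1-based position plus 2 (so a→3, b→4, …).
Decoding 8.11.4.7.20: 8→(8−2)÷1=6=f, 11→(11−2)÷1=9=i, 4→(4−2)÷1=2=b, 7→(7−2)÷1=5=e, 20→(20−2)÷1=18=r.

fiber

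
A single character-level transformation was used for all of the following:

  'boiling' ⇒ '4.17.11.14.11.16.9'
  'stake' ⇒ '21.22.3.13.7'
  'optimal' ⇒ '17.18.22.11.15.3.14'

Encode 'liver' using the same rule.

b is letter #2 and maps to 4: an offset of 2. Each letter is replaced by its alphabet position (a=1..z=26) + 2.
For liver: l=12→14, i=9→11, v=22→24, e=5→7, r=18→20.

14.11.24.7.20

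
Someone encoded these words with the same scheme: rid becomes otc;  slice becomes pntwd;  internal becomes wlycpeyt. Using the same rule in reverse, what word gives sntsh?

which

The output letters match the input read backwards, each shifted +11: rid reversed is dir. Two steps: reverse the string, then apply a Caesar shift of +11.
Reversing it on sntsh: shift back: s−11=h, n−11=c, t−11=i, s−11=h, h−11=w → hcihw; then reverse → which.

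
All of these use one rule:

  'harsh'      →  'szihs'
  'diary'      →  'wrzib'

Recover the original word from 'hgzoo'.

stall

Each pair mirrors across the alphabet (h↔s, a↔z, r↔i): positions sum to 25. This is the alphabet-reversal cipher (Atbash): a becomes z, b becomes y, etc.
Reversing it on hgzoo: h↔s, g↔t, z↔a, o↔l, o↔l.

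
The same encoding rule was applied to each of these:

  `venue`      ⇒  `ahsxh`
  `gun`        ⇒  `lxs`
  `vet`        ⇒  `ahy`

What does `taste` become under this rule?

The rule splits by letter class: vowels +3, consonants +5.
For taste: t(cons)+5=y, a(vowel)+3=d, s(cons)+5=x, t(cons)+5=y, e(vowel)+3=h.

ydxyh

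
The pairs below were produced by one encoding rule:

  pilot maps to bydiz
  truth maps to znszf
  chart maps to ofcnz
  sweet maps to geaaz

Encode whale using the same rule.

efcda

p(15)→b(1) and i(8)→y(24) fit y≡19x+2 (mod 26); the inverse of 19 mod 26 is 11. This is an affine cipher: with a=0,…,z=25, each position x becomes (19x+2) mod 26.
Applying it to whale: w(22)→19·22+2≡4=e; h(7)→19·7+2≡5=f; a(0)→19·0+2≡2=c; l(11)→19·11+2≡3=d; e(4)→19·4+2≡0=a (all mod 26).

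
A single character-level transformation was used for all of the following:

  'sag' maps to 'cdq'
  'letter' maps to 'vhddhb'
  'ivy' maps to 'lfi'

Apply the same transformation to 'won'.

Two shifts are in play — +3 for a/e/i/o/u, +10 for every other letter.
On won: w(cons)+10=g, o(vowel)+3=r, n(cons)+10=x.

grx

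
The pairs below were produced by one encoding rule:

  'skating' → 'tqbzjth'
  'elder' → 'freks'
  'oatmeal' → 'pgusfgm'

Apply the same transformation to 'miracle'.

nosgdrf

A repeating key of period 2 is used — shifts +1, +6 over and over.
On miracle: m+1=n, i+6=o, r+1=s, a+6=g, c+1=d, l+6=r, e+1=f.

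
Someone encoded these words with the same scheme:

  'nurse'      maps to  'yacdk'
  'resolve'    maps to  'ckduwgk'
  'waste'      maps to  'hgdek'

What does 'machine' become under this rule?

The shift depends on letter class: consonant n→y is +11, but vowel u→a is +6. Vowels shift forward by 6 and consonants shift forward by 11.
On machine: m(cons)+11=x, a(vowel)+6=g, c(cons)+11=n, h(cons)+11=s, i(vowel)+6=o, n(cons)+11=y, e(vowel)+6=k.

xgnsoyk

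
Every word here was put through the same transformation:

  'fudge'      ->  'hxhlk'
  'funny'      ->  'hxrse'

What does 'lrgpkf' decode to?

jockey

In fudge: f→h is +2, u→x is +3, d→h is +4, g→l is +5 — the shift increases by 1 each position. Letter i (0-indexed) is shifted by i+2, so successive shifts are 2, 3, 4, ….
Undoing it on lrgpkf: l−2=j, r−3=o, g−4=c, p−5=k, k−6=e, f−7=y.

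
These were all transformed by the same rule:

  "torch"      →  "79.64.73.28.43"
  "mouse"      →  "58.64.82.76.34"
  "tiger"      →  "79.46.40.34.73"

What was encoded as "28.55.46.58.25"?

climb

t(#20)→79 and o(#15)→64: differences scale by 3, so n = 3·pos + 19. The formula is n = 3×(alphabet index, a=1) + 19.
Decoding 28.55.46.58.25: 28→(28−19)÷3=3=c, 55→(55−19)÷3=12=l, 46→(46−19)÷3=9=i, 58→(58−19)÷3=13=m, 25→(25−19)÷3=2=b.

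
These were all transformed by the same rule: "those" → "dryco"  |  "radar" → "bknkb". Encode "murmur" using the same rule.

Compare letters: t→d is +10, h→r is +10, o→y is +10 — a constant shift. Each letter is shifted forward by 10 in the alphabet (a Caesar shift of +10).
Applying it to murmur: m+10=w, u+10=e, r+10=b, m+10=w, u+10=e, r+10=b.

webweb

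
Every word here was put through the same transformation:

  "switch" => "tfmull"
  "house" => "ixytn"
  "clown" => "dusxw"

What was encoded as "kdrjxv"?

Shifts by position in switch: pos 0: s→t (+1), pos 1: w→f (+9), pos 2: i→m (+4), pos 3: t→u (+1), pos 4: c→l (+9), pos 5: h→l (+4) — repeating every 3. A repeating key of period 3 is used — shifts +1, +9, +4 over and over.
Decoding kdrjxv: k−1=j, d−9=u, r−4=n, j−1=i, x−9=o, v−4=r.

junior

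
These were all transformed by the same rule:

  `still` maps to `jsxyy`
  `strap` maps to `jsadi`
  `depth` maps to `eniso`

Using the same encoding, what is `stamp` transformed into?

s(18)→j(9) and t(19)→s(18) fit y≡9x+3 (mod 26); the inverse of 9 mod 26 is 3. Each letter's alphabet position (a=0..z=25) is mapped through 9·x+3 mod 26 — an affine cipher.
For stamp: s(18)→9·18+3≡9=j; t(19)→9·19+3≡18=s; a(0)→9·0+3≡3=d; m(12)→9·12+3≡7=h; p(15)→9·15+3≡8=i (all mod 26).

jsdhi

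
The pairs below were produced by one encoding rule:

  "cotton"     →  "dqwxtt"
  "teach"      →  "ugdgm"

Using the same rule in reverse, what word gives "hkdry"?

giant

In cotton: c→d is +1, o→q is +2, t→w is +3, t→x is +4 — the shift increases by 1 each position. Letter i (0-indexed) is shifted by i+1, so successive shifts are 1, 2, 3, ….
Decoding hkdry: h−1=g, k−2=i, d−3=a, r−4=n, y−5=t.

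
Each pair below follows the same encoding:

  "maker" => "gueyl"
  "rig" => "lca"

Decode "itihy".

ozone

Compare letters: m→g is +20, a→u is +20, k→e is +20 — a constant shift. Each letter is shifted forward by 20 in the alphabet (a Caesar shift of +20).
Undoing it on itihy: i−20=o, t−20=z, i−20=o, h−20=n, y−20=e.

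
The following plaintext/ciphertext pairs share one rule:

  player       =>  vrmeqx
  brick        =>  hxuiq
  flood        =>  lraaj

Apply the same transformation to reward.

xqcmxj

The shift depends on letter class: consonant p→v is +6, but vowel a→m is +12. The rule splits by letter class: vowels +12, consonants +6.
Applying it to reward: r(cons)+6=x, e(vowel)+12=q, w(cons)+6=c, a(vowel)+12=m, r(cons)+6=x, d(cons)+6=j.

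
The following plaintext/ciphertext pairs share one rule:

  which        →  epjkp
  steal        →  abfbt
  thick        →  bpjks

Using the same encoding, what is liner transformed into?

The shift depends on letter class: consonant w→e is +8, but vowel i→j is +1. The rule splits by letter class: vowels +1, consonants +8.
On liner: l(cons)+8=t, i(vowel)+1=j, n(cons)+8=v, e(vowel)+1=f, r(cons)+8=z.

tjvfz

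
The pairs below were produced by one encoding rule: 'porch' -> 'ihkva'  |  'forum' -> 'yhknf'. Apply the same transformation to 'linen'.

ebgxg

Each letter is shifted forward by 19 in the alphabet (a Caesar shift of +19).
Applying it to linen: l+19=e, i+19=b, n+19=g, e+19=x, n+19=g.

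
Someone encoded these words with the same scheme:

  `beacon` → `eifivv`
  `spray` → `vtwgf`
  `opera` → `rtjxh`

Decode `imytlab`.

fitness

In beacon: b→e is +3, e→i is +4, a→f is +5, c→i is +6 — the shift increases by 1 each position. The shift increases by 1 at each position, starting from +3: 3, 4, 5, ….
Decoding imytlab: i−3=f, m−4=i, y−5=t, t−6=n, l−7=e, a−8=s, b−9=s.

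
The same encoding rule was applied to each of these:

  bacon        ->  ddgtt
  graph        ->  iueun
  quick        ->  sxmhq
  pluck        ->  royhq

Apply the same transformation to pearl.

In bacon: b→d is +2, a→d is +3, c→g is +4, o→t is +5 — the shift increases by 1 each position. Each letter shifts forward by (position + 2), i.e. 2, 3, 4, … — the shift grows by one for each successive letter.
Applying it to pearl: p+2=r, e+3=h, a+4=e, r+5=w, l+6=r.

rhewr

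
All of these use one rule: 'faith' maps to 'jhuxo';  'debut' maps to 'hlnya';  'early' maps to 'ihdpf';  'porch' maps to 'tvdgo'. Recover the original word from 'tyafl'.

Shifts by position in faith: pos 0: f→j (+4), pos 1: a→h (+7), pos 2: i→u (+12), pos 3: t→x (+4), pos 4: h→o (+7) — repeating every 3. A repeating key of period 3 is used — shifts +4, +7, +12 over and over.
Undoing it on tyafl: t−4=p, y−7=r, a−12=o, f−4=b, l−7=e.

probe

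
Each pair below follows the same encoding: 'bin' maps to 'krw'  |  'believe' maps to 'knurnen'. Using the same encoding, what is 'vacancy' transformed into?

ejljwlh

Compare letters: b→k is +9, i→r is +9, n→w is +9 — a constant shift. This is a Caesar cipher with shift 9.
For vacancy: v+9=e, a+9=j, c+9=l, a+9=j, n+9=w, c+9=l, y+9=h.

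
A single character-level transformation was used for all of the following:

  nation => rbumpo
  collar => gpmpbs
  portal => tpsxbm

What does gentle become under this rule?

Shifts by position in nation: pos 0: n→r (+4), pos 1: a→b (+1), pos 2: t→u (+1), pos 3: i→m (+4), pos 4: o→p (+1), pos 5: n→o (+1) — repeating every 3. It's a Vigenère-style cipher with numeric key [4,1,1]: position i shifts by key[i mod 3].
For gentle: g+4=k, e+1=f, n+1=o, t+4=x, l+1=m, e+1=f.

kfoxmf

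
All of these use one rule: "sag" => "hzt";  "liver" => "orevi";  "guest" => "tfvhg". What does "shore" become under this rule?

Letters are reflected about the middle of the alphabet (position → 25−position): Atbash.
For shore: s↔h, h↔s, o↔l, r↔i, e↔v.

hsliv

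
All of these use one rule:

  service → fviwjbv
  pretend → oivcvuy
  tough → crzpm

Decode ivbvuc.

recent

s(18)→f(5) and e(4)→v(21) fit y≡23x+7 (mod 26); the inverse of 23 mod 26 is 17. Each letter's alphabet position (a=0..z=25) is mapped through 23·x+7 mod 26 — an affine cipher.
Reversing it on ivbvuc: i(8)→17·(8−7)≡17=r; v(21)→17·(21−7)≡4=e; b(1)→17·(1−7)≡2=c; v(21)→17·(21−7)≡4=e; u(20)→17·(20−7)≡13=n; c(2)→17·(2−7)≡19=t (all mod 26).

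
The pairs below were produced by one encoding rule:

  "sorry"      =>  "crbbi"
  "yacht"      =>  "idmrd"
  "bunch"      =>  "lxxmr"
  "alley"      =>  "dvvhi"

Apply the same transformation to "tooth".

The rule splits by letter class: vowels +3, consonants +10.
On tooth: t(cons)+10=d, o(vowel)+3=r, o(vowel)+3=r, t(cons)+10=d, h(cons)+10=r.

drrdr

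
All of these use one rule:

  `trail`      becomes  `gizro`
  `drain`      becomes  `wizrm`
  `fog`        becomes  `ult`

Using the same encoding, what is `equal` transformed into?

vjfzo

This is the alphabet-reversal cipher (Atbash): a becomes z, b becomes y, etc.
Applying it to equal: e↔v, q↔j, u↔f, a↔z, l↔o.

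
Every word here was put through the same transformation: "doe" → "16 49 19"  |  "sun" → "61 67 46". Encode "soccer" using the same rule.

61 49 13 13 19 58

d(#4)→16 and o(#15)→49: differences scale by 3, so n = 3·pos + 4. Each letter becomes 3×(its alphabet position, a=1..z=26) + 4.
For soccer: s=19→61, o=15→49, c=3→13, c=3→13, e=5→19, r=18→58.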